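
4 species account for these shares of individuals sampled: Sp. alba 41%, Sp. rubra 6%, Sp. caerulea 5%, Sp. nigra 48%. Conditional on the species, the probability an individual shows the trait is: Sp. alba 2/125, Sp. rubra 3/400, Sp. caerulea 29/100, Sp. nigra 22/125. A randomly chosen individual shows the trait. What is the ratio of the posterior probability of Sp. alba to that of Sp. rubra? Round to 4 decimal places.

Unnormalized posteriors (prior × likelihood):
  Sp. alba: 0.41 × 0.016 = 0.00656
  Sp. rubra: 0.06 × 0.0075 = 0.00045
  Sp. caerulea: 0.05 × 0.29 = 0.0145
  Sp. nigra: 0.48 × 0.176 = 0.08448
Sum = 0.10599.
The ratio is 0.00656 / 0.00045 (the normalizer cancels) = 14.5778.

14.5778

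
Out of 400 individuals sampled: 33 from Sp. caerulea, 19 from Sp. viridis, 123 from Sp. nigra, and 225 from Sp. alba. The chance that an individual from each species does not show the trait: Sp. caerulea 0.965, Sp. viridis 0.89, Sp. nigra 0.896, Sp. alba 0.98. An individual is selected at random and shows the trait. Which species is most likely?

Taking complements, P(trait | each) = Sp. caerulea 0.035, Sp. viridis 0.11, Sp. nigra 0.104, Sp. alba 0.02.
Unnormalized posteriors (prior × likelihood):
  Sp. caerulea: 0.0825 × 0.035 = 0.0028875
  Sp. viridis: 0.0475 × 0.11 = 0.005225
  Sp. nigra: 0.3075 × 0.104 = 0.03198
  Sp. alba: 0.5625 × 0.02 = 0.01125
Sum = 0.0513425.
Largest term belongs to Sp. nigra, so Sp. nigra is most probable.

Sp. nigra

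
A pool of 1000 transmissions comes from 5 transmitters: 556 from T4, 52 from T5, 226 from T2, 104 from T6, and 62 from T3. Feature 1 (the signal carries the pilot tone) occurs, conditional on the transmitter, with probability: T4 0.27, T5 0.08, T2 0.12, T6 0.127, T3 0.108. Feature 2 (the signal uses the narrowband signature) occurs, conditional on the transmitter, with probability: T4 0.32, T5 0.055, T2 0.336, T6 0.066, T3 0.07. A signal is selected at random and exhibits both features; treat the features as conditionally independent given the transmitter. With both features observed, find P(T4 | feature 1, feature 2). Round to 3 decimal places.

Unnormalized posteriors (prior × likelihood):
  T4: 0.556 × 0.27 × 0.32 = 0.0480384
  T5: 0.052 × 0.08 × 0.055 = 0.0002288
  T2: 0.226 × 0.12 × 0.336 = 0.00911232
  T6: 0.104 × 0.127 × 0.066 = 0.000871728
  T3: 0.062 × 0.108 × 0.07 = 0.00046872
Normalizing constant = 0.058719968.
P(T4 | evidence) = 0.0480384 / 0.058719968 ≈ 0.818.

0.818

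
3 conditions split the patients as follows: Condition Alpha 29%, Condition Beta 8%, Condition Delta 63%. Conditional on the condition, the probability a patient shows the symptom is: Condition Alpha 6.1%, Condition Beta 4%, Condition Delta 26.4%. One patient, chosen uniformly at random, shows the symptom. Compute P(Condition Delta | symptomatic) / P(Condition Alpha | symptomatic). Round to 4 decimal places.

Unnormalized posteriors (prior × likelihood):
  Condition Alpha: 0.29 × 0.061 = 0.01769
  Condition Beta: 0.08 × 0.04 = 0.0032
  Condition Delta: 0.63 × 0.264 = 0.16632
Total = 0.18721.
The ratio is 0.16632 / 0.01769 (the normalizer cancels) = 9.4019.

9.4019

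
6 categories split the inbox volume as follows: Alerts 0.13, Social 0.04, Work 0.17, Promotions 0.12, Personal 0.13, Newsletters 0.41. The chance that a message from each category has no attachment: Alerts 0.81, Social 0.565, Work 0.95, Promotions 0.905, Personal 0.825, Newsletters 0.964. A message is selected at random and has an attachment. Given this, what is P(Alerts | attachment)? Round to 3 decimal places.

Taking complements, P(attachment | each) = Alerts 0.19, Social 0.435, Work 0.05, Promotions 0.095, Personal 0.175, Newsletters 0.036.
Prior × likelihood for each hypothesis:
  Alerts: 0.13 × 0.19 = 0.0247
  Social: 0.04 × 0.435 = 0.0174
  Work: 0.17 × 0.05 = 0.0085
  Promotions: 0.12 × 0.095 = 0.0114
  Personal: 0.13 × 0.175 = 0.02275
  Newsletters: 0.41 × 0.036 = 0.01476
Sum = 0.09951.
P(Alerts | evidence) = 0.0247 / 0.09951 ≈ 0.248.

0.248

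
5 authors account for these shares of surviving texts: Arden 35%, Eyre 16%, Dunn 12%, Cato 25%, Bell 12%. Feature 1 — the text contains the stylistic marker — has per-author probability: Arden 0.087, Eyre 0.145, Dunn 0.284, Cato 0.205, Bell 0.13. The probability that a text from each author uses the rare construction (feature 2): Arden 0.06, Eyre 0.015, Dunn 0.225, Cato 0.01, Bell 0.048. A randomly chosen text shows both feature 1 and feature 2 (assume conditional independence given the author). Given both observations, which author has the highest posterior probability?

Dunn

Compute prior × likelihood for every hypothesis:
  Arden: 0.35 × 0.087 × 0.06 = 0.001827
  Eyre: 0.16 × 0.145 × 0.015 = 0.000348
  Dunn: 0.12 × 0.284 × 0.225 = 0.007668
  Cato: 0.25 × 0.205 × 0.01 = 0.0005125
  Bell: 0.12 × 0.13 × 0.048 = 0.0007488
Normalizing constant = 0.0111043.
Largest term belongs to Dunn, so Dunn is most probable.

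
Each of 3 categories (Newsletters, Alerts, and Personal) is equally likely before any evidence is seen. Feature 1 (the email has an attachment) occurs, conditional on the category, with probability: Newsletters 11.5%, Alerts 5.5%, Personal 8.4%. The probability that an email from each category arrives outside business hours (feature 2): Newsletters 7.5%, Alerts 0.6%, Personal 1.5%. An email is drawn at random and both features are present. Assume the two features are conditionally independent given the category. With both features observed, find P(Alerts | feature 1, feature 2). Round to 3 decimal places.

0.032

Since the prior is uniform, the posterior is proportional to the likelihood:
  Newsletters: 0.115 × 0.075 = 0.008625
  Alerts: 0.055 × 0.006 = 0.00033
  Personal: 0.084 × 0.015 = 0.00126
Total = 0.010215.
P(Alerts | evidence) = 0.00033 / 0.010215 ≈ 0.032.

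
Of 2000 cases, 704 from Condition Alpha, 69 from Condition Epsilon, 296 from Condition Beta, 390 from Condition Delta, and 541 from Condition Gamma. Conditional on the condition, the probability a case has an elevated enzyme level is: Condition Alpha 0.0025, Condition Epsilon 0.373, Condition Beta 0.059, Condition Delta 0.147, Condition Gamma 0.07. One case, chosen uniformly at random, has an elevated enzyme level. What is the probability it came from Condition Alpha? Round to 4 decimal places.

Compute prior × likelihood for every hypothesis:
  Condition Alpha: 0.352 × 0.0025 = 0.00088
  Condition Epsilon: 0.0345 × 0.373 = 0.0128685
  Condition Beta: 0.148 × 0.059 = 0.008732
  Condition Delta: 0.195 × 0.147 = 0.028665
  Condition Gamma: 0.2705 × 0.07 = 0.018935
Total = 0.0700805.
P(Condition Alpha | evidence) = 0.00088 / 0.0700805 ≈ 0.0126.

0.0126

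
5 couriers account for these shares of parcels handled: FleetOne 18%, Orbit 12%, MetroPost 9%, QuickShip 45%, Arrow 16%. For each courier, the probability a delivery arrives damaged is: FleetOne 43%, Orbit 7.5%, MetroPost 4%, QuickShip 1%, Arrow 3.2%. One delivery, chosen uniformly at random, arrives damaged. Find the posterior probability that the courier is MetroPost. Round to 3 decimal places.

Compute prior × likelihood for every hypothesis:
  FleetOne: 0.18 × 0.43 = 0.0774
  Orbit: 0.12 × 0.075 = 0.009
  MetroPost: 0.09 × 0.04 = 0.0036
  QuickShip: 0.45 × 0.01 = 0.0045
  Arrow: 0.16 × 0.032 = 0.00512
Normalizing constant = 0.09962.
P(MetroPost | evidence) = 0.0036 / 0.09962 ≈ 0.036.

0.036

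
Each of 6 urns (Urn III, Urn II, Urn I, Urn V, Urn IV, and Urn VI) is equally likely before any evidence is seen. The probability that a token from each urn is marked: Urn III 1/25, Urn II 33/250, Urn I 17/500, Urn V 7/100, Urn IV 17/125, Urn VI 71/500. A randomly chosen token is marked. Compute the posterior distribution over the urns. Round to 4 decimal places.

With a uniform prior (1/6 each), posterior ∝ likelihood:
  Urn III: 0.04
  Urn II: 0.132
  Urn I: 0.034
  Urn V: 0.07
  Urn IV: 0.136
  Urn VI: 0.142
Sum = 0.554.
P(Urn III | marked) = 0.04/0.554 ≈ 0.0722
P(Urn II | marked) = 0.132/0.554 ≈ 0.2383
P(Urn I | marked) = 0.034/0.554 ≈ 0.0614
P(Urn V | marked) = 0.07/0.554 ≈ 0.1264
P(Urn IV | marked) = 0.136/0.554 ≈ 0.2455
P(Urn VI | marked) = 0.142/0.554 ≈ 0.2563
(Check: 0.0722+0.2383+0.0614+0.1264+0.2455+0.2563 = 1.0001.)

Urn III 0.0722, Urn II 0.2383, Urn I 0.0614, Urn V 0.1264, Urn IV 0.2455, Urn VI 0.2563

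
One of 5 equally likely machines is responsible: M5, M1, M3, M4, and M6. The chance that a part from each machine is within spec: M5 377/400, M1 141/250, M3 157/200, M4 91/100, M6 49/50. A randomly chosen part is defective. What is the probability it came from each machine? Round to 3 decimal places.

Taking complements, P(defective | each) = M5 0.0575, M1 0.436, M3 0.215, M4 0.09, M6 0.02.
Since the prior is uniform, the posterior is proportional to the likelihood:
  M5: 0.0575
  M1: 0.436
  M3: 0.215
  M4: 0.09
  M6: 0.02
Normalizing constant = 0.8185.
P(M5 | defective) = 0.0575/0.8185 ≈ 0.070
P(M1 | defective) = 0.436/0.8185 ≈ 0.533
P(M3 | defective) = 0.215/0.8185 ≈ 0.263
P(M4 | defective) = 0.09/0.8185 ≈ 0.110
P(M6 | defective) = 0.02/0.8185 ≈ 0.024
(Check: 0.070+0.533+0.263+0.110+0.024 = 1.000.)

M5 0.070, M1 0.533, M3 0.263, M4 0.110, M6 0.024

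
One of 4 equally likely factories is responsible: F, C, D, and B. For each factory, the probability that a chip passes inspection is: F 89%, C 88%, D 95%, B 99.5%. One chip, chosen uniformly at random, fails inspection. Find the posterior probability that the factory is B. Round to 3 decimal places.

Taking complements, P(nonconforming | each) = F 0.11, C 0.12, D 0.05, B 0.005.
Since the prior is uniform, the posterior is proportional to the likelihood:
  F: 0.11
  C: 0.12
  D: 0.05
  B: 0.005
Normalizing constant = 0.285.
P(B | evidence) = 0.005 / 0.285 ≈ 0.018.

0.018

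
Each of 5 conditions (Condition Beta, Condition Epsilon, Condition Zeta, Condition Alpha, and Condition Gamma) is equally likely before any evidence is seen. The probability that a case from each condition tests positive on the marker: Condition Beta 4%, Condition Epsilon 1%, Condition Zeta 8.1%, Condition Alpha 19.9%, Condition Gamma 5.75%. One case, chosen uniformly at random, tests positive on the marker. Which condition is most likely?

Since the prior is uniform, the posterior is proportional to the likelihood:
  Condition Beta: 0.04
  Condition Epsilon: 0.01
  Condition Zeta: 0.081
  Condition Alpha: 0.199
  Condition Gamma: 0.0575
Normalizing constant = 0.3875.
Largest term belongs to Condition Alpha, so Condition Alpha is most probable.

Condition Alpha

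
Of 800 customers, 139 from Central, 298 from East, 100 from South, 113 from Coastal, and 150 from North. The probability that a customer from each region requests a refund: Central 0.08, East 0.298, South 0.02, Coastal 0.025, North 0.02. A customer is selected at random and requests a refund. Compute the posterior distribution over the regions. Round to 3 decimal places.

Central 0.103, East 0.824, South 0.019, Coastal 0.026, North 0.028

Unnormalized posteriors (prior × likelihood):
  Central: 0.17375 × 0.08 = 0.0139
  East: 0.3725 × 0.298 = 0.111005
  South: 0.125 × 0.02 = 0.0025
  Coastal: 0.14125 × 0.025 = 0.00353125
  North: 0.1875 × 0.02 = 0.00375
Normalizing constant = 0.13468625.
P(Central | refund) = 0.0139/0.13468625 ≈ 0.103
P(East | refund) = 0.111005/0.13468625 ≈ 0.824
P(South | refund) = 0.0025/0.13468625 ≈ 0.019
P(Coastal | refund) = 0.00353125/0.13468625 ≈ 0.026
P(North | refund) = 0.00375/0.13468625 ≈ 0.028
(Check: 0.103+0.824+0.019+0.026+0.028 = 1.000.)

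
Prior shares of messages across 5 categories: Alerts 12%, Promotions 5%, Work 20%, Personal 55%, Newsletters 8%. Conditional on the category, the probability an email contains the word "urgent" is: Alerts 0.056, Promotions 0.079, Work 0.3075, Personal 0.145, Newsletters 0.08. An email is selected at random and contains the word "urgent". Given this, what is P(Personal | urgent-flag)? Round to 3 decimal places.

By Bayes' rule, posterior ∝ prior × likelihood:
  Alerts: 0.12 × 0.056 = 0.00672
  Promotions: 0.05 × 0.079 = 0.00395
  Work: 0.2 × 0.3075 = 0.0615
  Personal: 0.55 × 0.145 = 0.07975
  Newsletters: 0.08 × 0.08 = 0.0064
Normalizing constant = 0.15832.
P(Personal | evidence) = 0.07975 / 0.15832 ≈ 0.504.

0.504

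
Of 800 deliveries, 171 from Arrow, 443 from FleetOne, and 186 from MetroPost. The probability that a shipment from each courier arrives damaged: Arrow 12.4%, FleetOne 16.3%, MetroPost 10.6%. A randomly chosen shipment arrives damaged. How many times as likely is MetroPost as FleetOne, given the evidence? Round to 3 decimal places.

0.273

Compute prior × likelihood for every hypothesis:
  Arrow: 0.21375 × 0.124 = 0.026505
  FleetOne: 0.55375 × 0.163 = 0.09026125
  MetroPost: 0.2325 × 0.106 = 0.024645
Sum = 0.14141125.
The ratio is 0.024645 / 0.09026125 (the normalizer cancels) = 0.273.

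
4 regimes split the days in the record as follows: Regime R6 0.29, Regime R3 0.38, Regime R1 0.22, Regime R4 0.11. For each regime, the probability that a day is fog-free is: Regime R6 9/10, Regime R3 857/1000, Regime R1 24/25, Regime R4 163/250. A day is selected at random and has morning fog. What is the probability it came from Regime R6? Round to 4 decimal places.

0.2224

Taking complements, P(fog | each) = Regime R6 0.1, Regime R3 0.143, Regime R1 0.04, Regime R4 0.348.
Prior × likelihood for each hypothesis:
  Regime R6: 0.29 × 0.1 = 0.029
  Regime R3: 0.38 × 0.143 = 0.05434
  Regime R1: 0.22 × 0.04 = 0.0088
  Regime R4: 0.11 × 0.348 = 0.03828
Total = 0.13042.
P(Regime R6 | evidence) = 0.029 / 0.13042 ≈ 0.2224.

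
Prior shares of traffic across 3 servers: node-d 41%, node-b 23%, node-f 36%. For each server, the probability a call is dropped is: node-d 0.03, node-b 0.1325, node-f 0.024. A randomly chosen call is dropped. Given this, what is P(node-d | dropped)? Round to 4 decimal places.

Unnormalized posteriors (prior × likelihood):
  node-d: 0.41 × 0.03 = 0.0123
  node-b: 0.23 × 0.1325 = 0.030475
  node-f: 0.36 × 0.024 = 0.00864
Sum = 0.051415.
P(node-d | evidence) = 0.0123 / 0.051415 ≈ 0.2392.

0.2392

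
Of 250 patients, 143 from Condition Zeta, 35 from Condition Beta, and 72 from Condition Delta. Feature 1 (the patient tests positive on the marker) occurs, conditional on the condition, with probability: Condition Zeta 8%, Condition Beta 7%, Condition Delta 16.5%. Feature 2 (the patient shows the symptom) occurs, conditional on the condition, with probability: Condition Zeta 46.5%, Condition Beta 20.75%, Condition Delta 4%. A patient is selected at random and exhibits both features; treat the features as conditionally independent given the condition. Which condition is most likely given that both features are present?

Condition Zeta

Prior × likelihood for each hypothesis:
  Condition Zeta: 0.572 × 0.08 × 0.465 = 0.0212784
  Condition Beta: 0.14 × 0.07 × 0.2075 = 0.0020335
  Condition Delta: 0.288 × 0.165 × 0.04 = 0.0019008
Sum = 0.0252127.
Largest term belongs to Condition Zeta, so Condition Zeta is most probable.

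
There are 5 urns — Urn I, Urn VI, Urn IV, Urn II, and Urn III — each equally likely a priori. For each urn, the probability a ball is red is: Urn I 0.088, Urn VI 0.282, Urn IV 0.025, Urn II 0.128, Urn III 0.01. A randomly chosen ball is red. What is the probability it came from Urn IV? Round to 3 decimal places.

0.047

With a uniform prior (1/5 each), posterior ∝ likelihood:
  Urn I: 0.088
  Urn VI: 0.282
  Urn IV: 0.025
  Urn II: 0.128
  Urn III: 0.01
Sum = 0.533.
P(Urn IV | evidence) = 0.025 / 0.533 ≈ 0.047.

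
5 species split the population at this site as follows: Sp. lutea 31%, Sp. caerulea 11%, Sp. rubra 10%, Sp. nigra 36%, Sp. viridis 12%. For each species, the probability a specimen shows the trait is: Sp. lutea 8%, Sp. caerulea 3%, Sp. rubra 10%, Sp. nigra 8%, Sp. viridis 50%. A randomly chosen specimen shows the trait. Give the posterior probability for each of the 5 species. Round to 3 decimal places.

Unnormalized posteriors (prior × likelihood):
  Sp. lutea: 0.31 × 0.08 = 0.0248
  Sp. caerulea: 0.11 × 0.03 = 0.0033
  Sp. rubra: 0.1 × 0.1 = 0.01
  Sp. nigra: 0.36 × 0.08 = 0.0288
  Sp. viridis: 0.12 × 0.5 = 0.06
Normalizing constant = 0.1269.
P(Sp. lutea | trait) = 0.0248/0.1269 ≈ 0.195
P(Sp. caerulea | trait) = 0.0033/0.1269 ≈ 0.026
P(Sp. rubra | trait) = 0.01/0.1269 ≈ 0.079
P(Sp. nigra | trait) = 0.0288/0.1269 ≈ 0.227
P(Sp. viridis | trait) = 0.06/0.1269 ≈ 0.473

Sp. lutea 0.195, Sp. caerulea 0.026, Sp. rubra 0.079, Sp. nigra 0.227, Sp. viridis 0.473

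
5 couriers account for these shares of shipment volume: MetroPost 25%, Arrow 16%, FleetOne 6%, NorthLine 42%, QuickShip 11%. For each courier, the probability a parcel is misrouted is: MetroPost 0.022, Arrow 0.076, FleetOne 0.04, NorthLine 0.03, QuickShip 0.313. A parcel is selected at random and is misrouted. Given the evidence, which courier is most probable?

QuickShip

Prior × likelihood for each hypothesis:
  MetroPost: 0.25 × 0.022 = 0.0055
  Arrow: 0.16 × 0.076 = 0.01216
  FleetOne: 0.06 × 0.04 = 0.0024
  NorthLine: 0.42 × 0.03 = 0.0126
  QuickShip: 0.11 × 0.313 = 0.03443
Total = 0.06709.
Largest term belongs to QuickShip, so QuickShip is most probable.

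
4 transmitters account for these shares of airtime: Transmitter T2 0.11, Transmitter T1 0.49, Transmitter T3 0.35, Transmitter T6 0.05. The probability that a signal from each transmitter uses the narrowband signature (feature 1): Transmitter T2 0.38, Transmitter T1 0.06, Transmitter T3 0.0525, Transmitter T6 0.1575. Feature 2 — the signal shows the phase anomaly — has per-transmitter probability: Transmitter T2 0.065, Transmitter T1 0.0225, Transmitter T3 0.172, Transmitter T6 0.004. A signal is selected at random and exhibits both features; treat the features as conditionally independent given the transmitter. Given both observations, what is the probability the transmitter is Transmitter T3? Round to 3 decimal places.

0.481

Unnormalized posteriors (prior × likelihood):
  Transmitter T2: 0.11 × 0.38 × 0.065 = 0.002717
  Transmitter T1: 0.49 × 0.06 × 0.0225 = 0.0006615
  Transmitter T3: 0.35 × 0.0525 × 0.172 = 0.0031605
  Transmitter T6: 0.05 × 0.1575 × 0.004 = 0.0000315
Total = 0.0065705.
P(Transmitter T3 | evidence) = 0.0031605 / 0.0065705 ≈ 0.481.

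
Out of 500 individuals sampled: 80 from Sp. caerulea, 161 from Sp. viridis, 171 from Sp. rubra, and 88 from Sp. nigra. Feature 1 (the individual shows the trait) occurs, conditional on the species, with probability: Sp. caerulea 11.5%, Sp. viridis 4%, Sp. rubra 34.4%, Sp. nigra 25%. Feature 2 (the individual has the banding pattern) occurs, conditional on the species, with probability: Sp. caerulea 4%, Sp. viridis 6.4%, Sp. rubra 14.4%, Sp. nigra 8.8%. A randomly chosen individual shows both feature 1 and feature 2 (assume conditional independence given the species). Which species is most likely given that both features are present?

Unnormalized posteriors (prior × likelihood):
  Sp. caerulea: 0.16 × 0.115 × 0.04 = 0.000736
  Sp. viridis: 0.322 × 0.04 × 0.064 = 0.00082432
  Sp. rubra: 0.342 × 0.344 × 0.144 = 0.016941312
  Sp. nigra: 0.176 × 0.25 × 0.088 = 0.003872
Normalizing constant = 0.022373632.
Largest term belongs to Sp. rubra, so Sp. rubra is most probable.

Sp. rubra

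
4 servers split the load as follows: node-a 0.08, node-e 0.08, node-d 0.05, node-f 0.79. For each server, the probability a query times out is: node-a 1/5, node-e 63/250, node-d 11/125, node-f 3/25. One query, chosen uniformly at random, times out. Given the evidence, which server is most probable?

Prior × likelihood for each hypothesis:
  node-a: 0.08 × 0.2 = 0.016
  node-e: 0.08 × 0.252 = 0.02016
  node-d: 0.05 × 0.088 = 0.0044
  node-f: 0.79 × 0.12 = 0.0948
Normalizing constant = 0.13536.
Largest term belongs to node-f, so node-f is most probable.

node-f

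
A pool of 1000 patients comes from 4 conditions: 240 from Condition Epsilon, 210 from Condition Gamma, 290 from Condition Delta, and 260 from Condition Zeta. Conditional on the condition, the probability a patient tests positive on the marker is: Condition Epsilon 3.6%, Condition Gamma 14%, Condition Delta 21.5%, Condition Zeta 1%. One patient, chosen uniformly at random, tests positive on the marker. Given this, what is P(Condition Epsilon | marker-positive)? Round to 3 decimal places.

Compute prior × likelihood for every hypothesis:
  Condition Epsilon: 0.24 × 0.036 = 0.00864
  Condition Gamma: 0.21 × 0.14 = 0.0294
  Condition Delta: 0.29 × 0.215 = 0.06235
  Condition Zeta: 0.26 × 0.01 = 0.0026
Total = 0.10299.
P(Condition Epsilon | evidence) = 0.00864 / 0.10299 ≈ 0.084.

0.084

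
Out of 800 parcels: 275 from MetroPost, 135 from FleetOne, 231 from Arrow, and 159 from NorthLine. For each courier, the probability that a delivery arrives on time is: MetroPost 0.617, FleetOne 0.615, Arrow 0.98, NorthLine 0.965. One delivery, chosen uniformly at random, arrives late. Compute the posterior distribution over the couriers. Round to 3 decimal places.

Taking complements, P(late | each) = MetroPost 0.383, FleetOne 0.385, Arrow 0.02, NorthLine 0.035.
By Bayes' rule, posterior ∝ prior × likelihood:
  MetroPost: 0.34375 × 0.383 = 0.13165625
  FleetOne: 0.16875 × 0.385 = 0.06496875
  Arrow: 0.28875 × 0.02 = 0.005775
  NorthLine: 0.19875 × 0.035 = 0.00695625
Normalizing constant = 0.20935625.
P(MetroPost | late) = 0.13165625/0.20935625 ≈ 0.629
P(FleetOne | late) = 0.06496875/0.20935625 ≈ 0.310
P(Arrow | late) = 0.005775/0.20935625 ≈ 0.028
P(NorthLine | late) = 0.00695625/0.20935625 ≈ 0.033

MetroPost 0.629, FleetOne 0.310, Arrow 0.028, NorthLine 0.033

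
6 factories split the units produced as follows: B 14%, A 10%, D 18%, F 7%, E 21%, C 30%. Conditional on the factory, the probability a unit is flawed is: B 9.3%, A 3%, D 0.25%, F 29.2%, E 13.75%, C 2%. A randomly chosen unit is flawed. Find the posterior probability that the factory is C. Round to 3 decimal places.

0.084

By Bayes' rule, posterior ∝ prior × likelihood:
  B: 0.14 × 0.093 = 0.01302
  A: 0.1 × 0.03 = 0.003
  D: 0.18 × 0.0025 = 0.00045
  F: 0.07 × 0.292 = 0.02044
  E: 0.21 × 0.1375 = 0.028875
  C: 0.3 × 0.02 = 0.006
Sum = 0.071785.
P(C | evidence) = 0.006 / 0.071785 ≈ 0.084.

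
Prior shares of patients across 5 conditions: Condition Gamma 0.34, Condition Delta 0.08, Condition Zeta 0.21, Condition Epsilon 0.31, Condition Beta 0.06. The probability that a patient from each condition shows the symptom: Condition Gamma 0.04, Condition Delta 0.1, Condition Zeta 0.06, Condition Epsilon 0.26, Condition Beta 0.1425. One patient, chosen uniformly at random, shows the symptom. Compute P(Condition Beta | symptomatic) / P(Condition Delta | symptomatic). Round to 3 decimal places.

1.069

Unnormalized posteriors (prior × likelihood):
  Condition Gamma: 0.34 × 0.04 = 0.0136
  Condition Delta: 0.08 × 0.1 = 0.008
  Condition Zeta: 0.21 × 0.06 = 0.0126
  Condition Epsilon: 0.31 × 0.26 = 0.0806
  Condition Beta: 0.06 × 0.1425 = 0.00855
Normalizing constant = 0.12335.
The ratio is 0.00855 / 0.008 (the normalizer cancels) = 1.069.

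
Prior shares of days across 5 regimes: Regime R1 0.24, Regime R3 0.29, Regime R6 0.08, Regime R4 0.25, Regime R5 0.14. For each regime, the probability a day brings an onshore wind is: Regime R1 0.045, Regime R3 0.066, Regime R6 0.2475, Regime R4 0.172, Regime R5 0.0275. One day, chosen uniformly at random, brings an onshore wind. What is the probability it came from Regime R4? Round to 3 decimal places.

Prior × likelihood for each hypothesis:
  Regime R1: 0.24 × 0.045 = 0.0108
  Regime R3: 0.29 × 0.066 = 0.01914
  Regime R6: 0.08 × 0.2475 = 0.0198
  Regime R4: 0.25 × 0.172 = 0.043
  Regime R5: 0.14 × 0.0275 = 0.00385
Sum = 0.09659.
P(Regime R4 | evidence) = 0.043 / 0.09659 ≈ 0.445.

0.445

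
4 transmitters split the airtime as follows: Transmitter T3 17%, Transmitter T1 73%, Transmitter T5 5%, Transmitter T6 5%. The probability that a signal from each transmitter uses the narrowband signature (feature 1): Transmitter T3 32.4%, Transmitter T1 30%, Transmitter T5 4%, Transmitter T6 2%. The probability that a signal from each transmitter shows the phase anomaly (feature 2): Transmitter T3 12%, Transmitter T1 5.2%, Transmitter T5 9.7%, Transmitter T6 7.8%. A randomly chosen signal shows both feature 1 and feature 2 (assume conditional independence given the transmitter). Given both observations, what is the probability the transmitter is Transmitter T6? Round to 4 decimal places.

By Bayes' rule, posterior ∝ prior × likelihood:
  Transmitter T3: 0.17 × 0.324 × 0.12 = 0.0066096
  Transmitter T1: 0.73 × 0.3 × 0.052 = 0.011388
  Transmitter T5: 0.05 × 0.04 × 0.097 = 0.000194
  Transmitter T6: 0.05 × 0.02 × 0.078 = 0.000078
Normalizing constant = 0.0182696.
P(Transmitter T6 | evidence) = 0.000078 / 0.0182696 ≈ 0.0043.

0.0043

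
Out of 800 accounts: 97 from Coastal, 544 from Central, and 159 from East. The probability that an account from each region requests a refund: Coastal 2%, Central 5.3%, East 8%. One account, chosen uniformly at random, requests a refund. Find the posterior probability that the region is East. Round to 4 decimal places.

Unnormalized posteriors (prior × likelihood):
  Coastal: 0.12125 × 0.02 = 0.002425
  Central: 0.68 × 0.053 = 0.03604
  East: 0.19875 × 0.08 = 0.0159
Sum = 0.054365.
P(East | evidence) = 0.0159 / 0.054365 ≈ 0.2925.

0.2925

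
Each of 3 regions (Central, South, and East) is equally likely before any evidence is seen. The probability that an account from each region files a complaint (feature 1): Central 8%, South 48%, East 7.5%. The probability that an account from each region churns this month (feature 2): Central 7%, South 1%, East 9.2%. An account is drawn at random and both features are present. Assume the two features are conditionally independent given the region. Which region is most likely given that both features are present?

Since the prior is uniform, the posterior is proportional to the likelihood:
  Central: 0.08 × 0.07 = 0.0056
  South: 0.48 × 0.01 = 0.0048
  East: 0.075 × 0.092 = 0.0069
Normalizing constant = 0.0173.
Largest term belongs to East, so East is most probable.

East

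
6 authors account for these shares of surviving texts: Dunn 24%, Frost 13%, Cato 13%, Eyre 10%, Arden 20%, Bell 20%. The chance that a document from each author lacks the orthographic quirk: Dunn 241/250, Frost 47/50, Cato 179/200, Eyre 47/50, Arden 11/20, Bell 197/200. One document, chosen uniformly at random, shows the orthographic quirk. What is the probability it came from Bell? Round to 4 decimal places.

Taking complements, P(quirk | each) = Dunn 0.036, Frost 0.06, Cato 0.105, Eyre 0.06, Arden 0.45, Bell 0.015.
Compute prior × likelihood for every hypothesis:
  Dunn: 0.24 × 0.036 = 0.00864
  Frost: 0.13 × 0.06 = 0.0078
  Cato: 0.13 × 0.105 = 0.01365
  Eyre: 0.1 × 0.06 = 0.006
  Arden: 0.2 × 0.45 = 0.09
  Bell: 0.2 × 0.015 = 0.003
Normalizing constant = 0.12909.
P(Bell | evidence) = 0.003 / 0.12909 ≈ 0.0232.

0.0232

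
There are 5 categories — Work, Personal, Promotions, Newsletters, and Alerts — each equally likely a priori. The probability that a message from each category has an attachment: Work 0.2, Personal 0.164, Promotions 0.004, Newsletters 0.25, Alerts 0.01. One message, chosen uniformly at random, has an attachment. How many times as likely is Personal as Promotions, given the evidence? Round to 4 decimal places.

41.0000

With a uniform prior (1/5 each), posterior ∝ likelihood:
  Work: 0.2
  Personal: 0.164
  Promotions: 0.004
  Newsletters: 0.25
  Alerts: 0.01
Normalizing constant = 0.628.
The ratio is 0.164 / 0.004 (the normalizer cancels) = 41.0000.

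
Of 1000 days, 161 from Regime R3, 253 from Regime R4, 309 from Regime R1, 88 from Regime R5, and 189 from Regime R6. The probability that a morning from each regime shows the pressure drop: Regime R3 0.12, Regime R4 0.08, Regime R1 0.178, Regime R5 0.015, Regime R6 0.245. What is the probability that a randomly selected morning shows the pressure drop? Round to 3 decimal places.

By Bayes' rule, posterior ∝ prior × likelihood:
  Regime R3: 0.161 × 0.12 = 0.01932
  Regime R4: 0.253 × 0.08 = 0.02024
  Regime R1: 0.309 × 0.178 = 0.055002
  Regime R5: 0.088 × 0.015 = 0.00132
  Regime R6: 0.189 × 0.245 = 0.046305
P(drop) = 0.01932 + 0.02024 + 0.055002 + 0.00132 + 0.046305 = 0.142187 → 0.142.

0.142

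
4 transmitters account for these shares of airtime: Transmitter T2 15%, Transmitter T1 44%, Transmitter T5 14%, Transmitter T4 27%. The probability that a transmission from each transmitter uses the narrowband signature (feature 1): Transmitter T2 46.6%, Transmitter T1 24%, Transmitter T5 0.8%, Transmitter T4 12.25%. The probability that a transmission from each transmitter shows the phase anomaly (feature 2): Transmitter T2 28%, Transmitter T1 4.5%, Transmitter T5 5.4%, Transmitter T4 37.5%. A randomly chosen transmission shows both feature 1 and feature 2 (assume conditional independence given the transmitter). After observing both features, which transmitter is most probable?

Transmitter T2

Prior × likelihood for each hypothesis:
  Transmitter T2: 0.15 × 0.466 × 0.28 = 0.019572
  Transmitter T1: 0.44 × 0.24 × 0.045 = 0.004752
  Transmitter T5: 0.14 × 0.008 × 0.054 = 0.00006048
  Transmitter T4: 0.27 × 0.1225 × 0.375 = 0.012403125
Normalizing constant = 0.036787605.
Largest term belongs to Transmitter T2, so Transmitter T2 is most probable.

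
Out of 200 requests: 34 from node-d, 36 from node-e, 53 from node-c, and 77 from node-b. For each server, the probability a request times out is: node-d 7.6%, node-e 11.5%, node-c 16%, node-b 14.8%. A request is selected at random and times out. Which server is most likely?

node-b

Unnormalized posteriors (prior × likelihood):
  node-d: 0.17 × 0.076 = 0.01292
  node-e: 0.18 × 0.115 = 0.0207
  node-c: 0.265 × 0.16 = 0.0424
  node-b: 0.385 × 0.148 = 0.05698
Normalizing constant = 0.133.
Largest term belongs to node-b, so node-b is most probable.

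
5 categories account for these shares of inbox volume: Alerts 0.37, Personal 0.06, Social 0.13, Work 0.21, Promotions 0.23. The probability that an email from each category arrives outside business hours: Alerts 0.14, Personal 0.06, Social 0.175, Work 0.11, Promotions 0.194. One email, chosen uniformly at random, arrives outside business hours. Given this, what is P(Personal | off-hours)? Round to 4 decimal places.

0.0247

Compute prior × likelihood for every hypothesis:
  Alerts: 0.37 × 0.14 = 0.0518
  Personal: 0.06 × 0.06 = 0.0036
  Social: 0.13 × 0.175 = 0.02275
  Work: 0.21 × 0.11 = 0.0231
  Promotions: 0.23 × 0.194 = 0.04462
Normalizing constant = 0.14587.
P(Personal | evidence) = 0.0036 / 0.14587 ≈ 0.0247.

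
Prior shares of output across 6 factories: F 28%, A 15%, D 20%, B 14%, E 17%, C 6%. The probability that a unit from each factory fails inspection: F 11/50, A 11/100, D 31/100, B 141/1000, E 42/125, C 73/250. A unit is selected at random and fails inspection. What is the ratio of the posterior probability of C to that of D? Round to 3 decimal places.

0.283

Prior × likelihood for each hypothesis:
  F: 0.28 × 0.22 = 0.0616
  A: 0.15 × 0.11 = 0.0165
  D: 0.2 × 0.31 = 0.062
  B: 0.14 × 0.141 = 0.01974
  E: 0.17 × 0.336 = 0.05712
  C: 0.06 × 0.292 = 0.01752
Sum = 0.23448.
The ratio is 0.01752 / 0.062 (the normalizer cancels) = 0.283.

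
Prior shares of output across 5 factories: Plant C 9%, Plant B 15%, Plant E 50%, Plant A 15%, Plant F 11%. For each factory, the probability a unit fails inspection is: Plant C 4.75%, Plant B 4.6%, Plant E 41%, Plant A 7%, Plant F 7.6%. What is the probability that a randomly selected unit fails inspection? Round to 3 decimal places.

0.235

Unnormalized posteriors (prior × likelihood):
  Plant C: 0.09 × 0.0475 = 0.004275
  Plant B: 0.15 × 0.046 = 0.0069
  Plant E: 0.5 × 0.41 = 0.205
  Plant A: 0.15 × 0.07 = 0.0105
  Plant F: 0.11 × 0.076 = 0.00836
P(nonconforming) = 0.004275 + 0.0069 + 0.205 + 0.0105 + 0.00836 = 0.235035 → 0.235.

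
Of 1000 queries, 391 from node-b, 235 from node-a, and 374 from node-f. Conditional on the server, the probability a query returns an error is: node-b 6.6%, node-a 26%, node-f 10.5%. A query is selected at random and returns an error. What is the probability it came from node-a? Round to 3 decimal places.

Compute prior × likelihood for every hypothesis:
  node-b: 0.391 × 0.066 = 0.025806
  node-a: 0.235 × 0.26 = 0.0611
  node-f: 0.374 × 0.105 = 0.03927
Sum = 0.126176.
P(node-a | evidence) = 0.0611 / 0.126176 ≈ 0.484.

0.484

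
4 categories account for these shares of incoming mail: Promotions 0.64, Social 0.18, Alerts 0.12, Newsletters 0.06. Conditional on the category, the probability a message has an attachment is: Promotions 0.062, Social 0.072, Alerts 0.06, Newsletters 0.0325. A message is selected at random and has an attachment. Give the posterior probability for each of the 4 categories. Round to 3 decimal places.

Promotions 0.642, Social 0.210, Alerts 0.117, Newsletters 0.032

Compute prior × likelihood for every hypothesis:
  Promotions: 0.64 × 0.062 = 0.03968
  Social: 0.18 × 0.072 = 0.01296
  Alerts: 0.12 × 0.06 = 0.0072
  Newsletters: 0.06 × 0.0325 = 0.00195
Sum = 0.06179.
P(Promotions | attachment) = 0.03968/0.06179 ≈ 0.642
P(Social | attachment) = 0.01296/0.06179 ≈ 0.210
P(Alerts | attachment) = 0.0072/0.06179 ≈ 0.117
P(Newsletters | attachment) = 0.00195/0.06179 ≈ 0.032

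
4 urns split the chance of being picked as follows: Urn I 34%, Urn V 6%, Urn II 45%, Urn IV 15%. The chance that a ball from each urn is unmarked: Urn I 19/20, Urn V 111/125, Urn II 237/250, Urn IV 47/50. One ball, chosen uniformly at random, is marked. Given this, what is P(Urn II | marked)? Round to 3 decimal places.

0.417

Taking complements, P(marked | each) = Urn I 0.05, Urn V 0.112, Urn II 0.052, Urn IV 0.06.
Prior × likelihood for each hypothesis:
  Urn I: 0.34 × 0.05 = 0.017
  Urn V: 0.06 × 0.112 = 0.00672
  Urn II: 0.45 × 0.052 = 0.0234
  Urn IV: 0.15 × 0.06 = 0.009
Sum = 0.05612.
P(Urn II | evidence) = 0.0234 / 0.05612 ≈ 0.417.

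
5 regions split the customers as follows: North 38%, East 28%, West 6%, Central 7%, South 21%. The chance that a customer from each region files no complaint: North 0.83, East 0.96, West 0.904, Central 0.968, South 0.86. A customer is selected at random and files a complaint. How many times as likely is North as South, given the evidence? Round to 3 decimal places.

2.197

Taking complements, P(complaint | each) = North 0.17, East 0.04, West 0.096, Central 0.032, South 0.14.
Compute prior × likelihood for every hypothesis:
  North: 0.38 × 0.17 = 0.0646
  East: 0.28 × 0.04 = 0.0112
  West: 0.06 × 0.096 = 0.00576
  Central: 0.07 × 0.032 = 0.00224
  South: 0.21 × 0.14 = 0.0294
Normalizing constant = 0.1132.
The ratio is 0.0646 / 0.0294 (the normalizer cancels) = 2.197.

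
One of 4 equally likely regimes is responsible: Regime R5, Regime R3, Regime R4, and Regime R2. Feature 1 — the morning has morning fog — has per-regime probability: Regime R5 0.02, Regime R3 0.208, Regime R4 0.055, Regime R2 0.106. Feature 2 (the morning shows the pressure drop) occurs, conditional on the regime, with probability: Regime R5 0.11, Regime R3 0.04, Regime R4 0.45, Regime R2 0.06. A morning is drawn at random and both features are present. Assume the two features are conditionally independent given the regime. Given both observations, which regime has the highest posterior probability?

With a uniform prior (1/4 each), posterior ∝ likelihood:
  Regime R5: 0.02 × 0.11 = 0.0022
  Regime R3: 0.208 × 0.04 = 0.00832
  Regime R4: 0.055 × 0.45 = 0.02475
  Regime R2: 0.106 × 0.06 = 0.00636
Normalizing constant = 0.04163.
Largest term belongs to Regime R4, so Regime R4 is most probable.

Regime R4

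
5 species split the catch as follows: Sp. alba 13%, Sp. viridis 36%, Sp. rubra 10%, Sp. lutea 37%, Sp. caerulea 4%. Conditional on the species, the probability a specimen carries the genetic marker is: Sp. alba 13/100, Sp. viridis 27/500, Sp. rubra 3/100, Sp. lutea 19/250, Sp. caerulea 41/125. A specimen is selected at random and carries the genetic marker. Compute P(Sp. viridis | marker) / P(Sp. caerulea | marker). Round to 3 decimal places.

Prior × likelihood for each hypothesis:
  Sp. alba: 0.13 × 0.13 = 0.0169
  Sp. viridis: 0.36 × 0.054 = 0.01944
  Sp. rubra: 0.1 × 0.03 = 0.003
  Sp. lutea: 0.37 × 0.076 = 0.02812
  Sp. caerulea: 0.04 × 0.328 = 0.01312
Total = 0.08058.
The ratio is 0.01944 / 0.01312 (the normalizer cancels) = 1.482.

1.482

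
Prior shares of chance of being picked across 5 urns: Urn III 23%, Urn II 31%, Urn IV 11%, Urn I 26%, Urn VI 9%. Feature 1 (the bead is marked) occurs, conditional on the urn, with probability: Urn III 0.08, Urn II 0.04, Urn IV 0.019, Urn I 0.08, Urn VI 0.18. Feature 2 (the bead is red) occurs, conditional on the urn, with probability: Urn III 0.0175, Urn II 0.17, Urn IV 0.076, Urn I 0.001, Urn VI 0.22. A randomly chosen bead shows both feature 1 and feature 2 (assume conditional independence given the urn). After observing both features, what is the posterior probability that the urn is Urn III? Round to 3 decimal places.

Prior × likelihood for each hypothesis:
  Urn III: 0.23 × 0.08 × 0.0175 = 0.000322
  Urn II: 0.31 × 0.04 × 0.17 = 0.002108
  Urn IV: 0.11 × 0.019 × 0.076 = 0.00015884
  Urn I: 0.26 × 0.08 × 0.001 = 0.0000208
  Urn VI: 0.09 × 0.18 × 0.22 = 0.003564
Total = 0.00617364.
P(Urn III | evidence) = 0.000322 / 0.00617364 ≈ 0.052.

0.052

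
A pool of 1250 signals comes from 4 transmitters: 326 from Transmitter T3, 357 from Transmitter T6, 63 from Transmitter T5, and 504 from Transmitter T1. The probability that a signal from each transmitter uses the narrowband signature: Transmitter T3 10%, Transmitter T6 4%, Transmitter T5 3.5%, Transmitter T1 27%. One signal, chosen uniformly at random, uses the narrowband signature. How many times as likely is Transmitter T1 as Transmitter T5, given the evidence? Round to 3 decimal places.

61.714

Compute prior × likelihood for every hypothesis:
  Transmitter T3: 0.2608 × 0.1 = 0.02608
  Transmitter T6: 0.2856 × 0.04 = 0.011424
  Transmitter T5: 0.0504 × 0.035 = 0.001764
  Transmitter T1: 0.4032 × 0.27 = 0.108864
Total = 0.148132.
The ratio is 0.108864 / 0.001764 (the normalizer cancels) = 61.714.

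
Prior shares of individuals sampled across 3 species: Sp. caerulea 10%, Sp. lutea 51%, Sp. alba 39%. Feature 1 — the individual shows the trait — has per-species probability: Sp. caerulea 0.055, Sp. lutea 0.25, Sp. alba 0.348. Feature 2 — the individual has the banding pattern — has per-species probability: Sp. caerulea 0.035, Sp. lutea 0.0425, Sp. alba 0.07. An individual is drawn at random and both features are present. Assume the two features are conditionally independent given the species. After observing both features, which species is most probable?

Unnormalized posteriors (prior × likelihood):
  Sp. caerulea: 0.1 × 0.055 × 0.035 = 0.0001925
  Sp. lutea: 0.51 × 0.25 × 0.0425 = 0.00541875
  Sp. alba: 0.39 × 0.348 × 0.07 = 0.0095004
Sum = 0.01511165.
Largest term belongs to Sp. alba, so Sp. alba is most probable.

Sp. alba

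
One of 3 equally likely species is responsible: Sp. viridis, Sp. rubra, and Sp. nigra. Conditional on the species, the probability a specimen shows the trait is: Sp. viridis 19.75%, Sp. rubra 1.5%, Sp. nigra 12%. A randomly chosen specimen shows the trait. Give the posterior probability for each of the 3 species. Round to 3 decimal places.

Sp. viridis 0.594, Sp. rubra 0.045, Sp. nigra 0.361

Since the prior is uniform, the posterior is proportional to the likelihood:
  Sp. viridis: 0.1975
  Sp. rubra: 0.015
  Sp. nigra: 0.12
Sum = 0.3325.
P(Sp. viridis | trait) = 0.1975/0.3325 ≈ 0.594
P(Sp. rubra | trait) = 0.015/0.3325 ≈ 0.045
P(Sp. nigra | trait) = 0.12/0.3325 ≈ 0.361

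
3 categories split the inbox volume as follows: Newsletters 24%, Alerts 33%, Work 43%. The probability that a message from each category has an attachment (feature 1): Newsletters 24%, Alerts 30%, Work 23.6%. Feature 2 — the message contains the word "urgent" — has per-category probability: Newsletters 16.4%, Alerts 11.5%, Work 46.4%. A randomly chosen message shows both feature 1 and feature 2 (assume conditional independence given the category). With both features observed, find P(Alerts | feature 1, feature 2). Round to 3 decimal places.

0.168

Prior × likelihood for each hypothesis:
  Newsletters: 0.24 × 0.24 × 0.164 = 0.0094464
  Alerts: 0.33 × 0.3 × 0.115 = 0.011385
  Work: 0.43 × 0.236 × 0.464 = 0.04708672
Normalizing constant = 0.06791812.
P(Alerts | evidence) = 0.011385 / 0.06791812 ≈ 0.168.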